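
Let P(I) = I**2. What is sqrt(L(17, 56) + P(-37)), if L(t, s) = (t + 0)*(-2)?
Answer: sqrt(1335) ≈ 36.538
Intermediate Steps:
L(t, s) = -2*t (L(t, s) = t*(-2) = -2*t)
sqrt(L(17, 56) + P(-37)) = sqrt(-2*17 + (-37)**2) = sqrt(-34 + 1369) = sqrt(1335)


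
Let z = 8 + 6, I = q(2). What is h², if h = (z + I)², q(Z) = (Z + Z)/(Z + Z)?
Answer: 50625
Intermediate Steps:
q(Z) = 1 (q(Z) = (2*Z)/((2*Z)) = (2*Z)*(1/(2*Z)) = 1)
I = 1
z = 14
h = 225 (h = (14 + 1)² = 15² = 225)
h² = 225² = 50625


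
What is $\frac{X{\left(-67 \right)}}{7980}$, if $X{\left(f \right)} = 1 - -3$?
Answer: $\frac{1}{1995} \approx 0.00050125$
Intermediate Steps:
$X{\left(f \right)} = 4$ ($X{\left(f \right)} = 1 + 3 = 4$)
$\frac{X{\left(-67 \right)}}{7980} = \frac{4}{7980} = 4 \cdot \frac{1}{7980} = \frac{1}{1995}$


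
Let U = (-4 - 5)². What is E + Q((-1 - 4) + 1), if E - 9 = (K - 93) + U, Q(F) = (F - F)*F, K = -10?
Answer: -13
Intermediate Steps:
U = 81 (U = (-9)² = 81)
Q(F) = 0 (Q(F) = 0*F = 0)
E = -13 (E = 9 + ((-10 - 93) + 81) = 9 + (-103 + 81) = 9 - 22 = -13)
E + Q((-1 - 4) + 1) = -13 + 0 = -13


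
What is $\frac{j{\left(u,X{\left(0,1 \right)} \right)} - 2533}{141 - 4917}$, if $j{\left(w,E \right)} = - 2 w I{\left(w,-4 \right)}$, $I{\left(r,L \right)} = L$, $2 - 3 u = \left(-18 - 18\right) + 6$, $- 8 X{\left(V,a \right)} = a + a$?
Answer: $\frac{7343}{14328} \approx 0.51249$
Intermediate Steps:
$X{\left(V,a \right)} = - \frac{a}{4}$ ($X{\left(V,a \right)} = - \frac{a + a}{8} = - \frac{2 a}{8} = - \frac{a}{4}$)
$u = \frac{32}{3}$ ($u = \frac{2}{3} - \frac{\left(-18 - 18\right) + 6}{3} = \frac{2}{3} - \frac{-36 + 6}{3} = \frac{2}{3} - -10 = \frac{2}{3} + 10 = \frac{32}{3} \approx 10.667$)
$j{\left(w,E \right)} = 8 w$ ($j{\left(w,E \right)} = - 2 w \left(-4\right) = 8 w$)
$\frac{j{\left(u,X{\left(0,1 \right)} \right)} - 2533}{141 - 4917} = \frac{8 \cdot \frac{32}{3} - 2533}{141 - 4917} = \frac{\frac{256}{3} - 2533}{-4776} = \left(- \frac{7343}{3}\right) \left(- \frac{1}{4776}\right) = \frac{7343}{14328}$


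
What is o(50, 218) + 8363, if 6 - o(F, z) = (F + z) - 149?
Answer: 8250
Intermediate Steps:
o(F, z) = 155 - F - z (o(F, z) = 6 - ((F + z) - 149) = 6 - (-149 + F + z) = 6 + (149 - F - z) = 155 - F - z)
o(50, 218) + 8363 = (155 - 1*50 - 1*218) + 8363 = (155 - 50 - 218) + 8363 = -113 + 8363 = 8250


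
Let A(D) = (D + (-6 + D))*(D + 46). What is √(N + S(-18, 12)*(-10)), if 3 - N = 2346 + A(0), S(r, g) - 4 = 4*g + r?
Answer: I*√2407 ≈ 49.061*I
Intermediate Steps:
S(r, g) = 4 + r + 4*g (S(r, g) = 4 + (4*g + r) = 4 + (r + 4*g) = 4 + r + 4*g)
A(D) = (-6 + 2*D)*(46 + D)
N = -2067 (N = 3 - (2346 + (-276 + 2*0² + 86*0)) = 3 - (2346 + (-276 + 2*0 + 0)) = 3 - (2346 + (-276 + 0 + 0)) = 3 - (2346 - 276) = 3 - 1*2070 = 3 - 2070 = -2067)
√(N + S(-18, 12)*(-10)) = √(-2067 + (4 - 18 + 4*12)*(-10)) = √(-2067 + (4 - 18 + 48)*(-10)) = √(-2067 + 34*(-10)) = √(-2067 - 340) = √(-2407) = I*√2407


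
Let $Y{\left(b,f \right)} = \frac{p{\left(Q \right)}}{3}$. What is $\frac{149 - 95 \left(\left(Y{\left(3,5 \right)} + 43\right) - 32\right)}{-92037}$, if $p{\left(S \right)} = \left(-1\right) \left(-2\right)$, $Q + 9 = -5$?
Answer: $\frac{2878}{276111} \approx 0.010423$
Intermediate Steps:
$Q = -14$ ($Q = -9 - 5 = -14$)
$p{\left(S \right)} = 2$
$Y{\left(b,f \right)} = \frac{2}{3}$
$\frac{149 - 95 \left(\left(Y{\left(3,5 \right)} + 43\right) - 32\right)}{-92037} = \frac{149 - 95 \left(\left(\frac{2}{3} + 43\right) - 32\right)}{-92037} = \left(149 - 95 \left(\frac{131}{3} - 32\right)\right) \left(- \frac{1}{92037}\right) = \left(149 - \frac{3325}{3}\right) \left(- \frac{1}{92037}\right) = \left(- \frac{2878}{3}\right) \left(- \frac{1}{92037}\right) = \frac{2878}{276111}$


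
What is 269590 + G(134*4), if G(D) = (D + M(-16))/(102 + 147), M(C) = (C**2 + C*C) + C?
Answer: 22376314/83 ≈ 2.6959e+5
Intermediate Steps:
M(C) = C + 2*C**2 (M(C) = (C**2 + C**2) + C = 2*C**2 + C = C + 2*C**2)
G(D) = 496/249 + D/249 (G(D) = (D - 16*(1 + 2*(-16)))/(102 + 147) = (D - 16*(1 - 32))/249 = (D - 16*(-31))*(1/249) = (D + 496)*(1/249) = (496 + D)*(1/249) = 496/249 + D/249)
269590 + G(134*4) = 269590 + (496/249 + (134*4)/249) = 269590 + (496/249 + (1/249)*536) = 269590 + (496/249 + 536/249) = 269590 + 344/83 = 22376314/83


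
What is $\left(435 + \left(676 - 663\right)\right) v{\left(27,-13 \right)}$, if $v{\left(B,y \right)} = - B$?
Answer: $-12096$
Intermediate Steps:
$\left(435 + \left(676 - 663\right)\right) v{\left(27,-13 \right)} = \left(435 + \left(676 - 663\right)\right) \left(\left(-1\right) 27\right) = \left(435 + 13\right) \left(-27\right) = 448 \left(-27\right) = -12096$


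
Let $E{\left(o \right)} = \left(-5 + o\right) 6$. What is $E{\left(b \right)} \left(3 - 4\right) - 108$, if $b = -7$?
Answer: $-36$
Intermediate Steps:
$E{\left(o \right)} = -30 + 6 o$
$E{\left(b \right)} \left(3 - 4\right) - 108 = \left(-30 + 6 \left(-7\right)\right) \left(3 - 4\right) - 108 = \left(-30 - 42\right) \left(3 - 4\right) - 108 = \left(-72\right) \left(-1\right) - 108 = 72 - 108 = -36$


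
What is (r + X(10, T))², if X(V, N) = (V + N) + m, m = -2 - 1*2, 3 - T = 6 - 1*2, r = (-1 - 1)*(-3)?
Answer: 121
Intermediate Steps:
r = 6 (r = -2*(-3) = 6)
T = -1 (T = 3 - (6 - 1*2) = 3 - (6 - 2) = 3 - 1*4 = 3 - 4 = -1)
m = -4 (m = -2 - 2 = -4)
X(V, N) = -4 + N + V (X(V, N) = (V + N) - 4 = (N + V) - 4 = -4 + N + V)
(r + X(10, T))² = (6 + (-4 - 1 + 10))² = (6 + 5)² = 11² = 121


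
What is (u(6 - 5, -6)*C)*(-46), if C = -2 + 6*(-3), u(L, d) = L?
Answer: 920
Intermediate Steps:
C = -20 (C = -2 - 18 = -20)
(u(6 - 5, -6)*C)*(-46) = ((6 - 5)*(-20))*(-46) = (1*(-20))*(-46) = -20*(-46) = 920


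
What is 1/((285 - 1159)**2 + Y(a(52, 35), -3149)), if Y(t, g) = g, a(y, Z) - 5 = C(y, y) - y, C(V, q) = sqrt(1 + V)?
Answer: 1/760727 ≈ 1.3145e-6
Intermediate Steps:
a(y, Z) = 5 + sqrt(1 + y) - y (a(y, Z) = 5 + (sqrt(1 + y) - y) = 5 + sqrt(1 + y) - y)
1/((285 - 1159)**2 + Y(a(52, 35), -3149)) = 1/((285 - 1159)**2 - 3149) = 1/((-874)**2 - 3149) = 1/(763876 - 3149) = 1/760727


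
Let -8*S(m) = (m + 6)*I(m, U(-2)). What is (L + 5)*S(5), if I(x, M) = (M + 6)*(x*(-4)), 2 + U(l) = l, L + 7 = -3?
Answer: -275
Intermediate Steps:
L = -10 (L = -7 - 3 = -10)
U(l) = -2 + l
I(x, M) = -4*x*(6 + M) (I(x, M) = (6 + M)*(-4*x) = -4*x*(6 + M))
S(m) = m*(6 + m) (S(m) = -(m + 6)*(-4*m*(6 + (-2 - 2)))/8 = -(6 + m)*(-4*m*(6 - 4))/8 = -(6 + m)*(-4*m*2)/8 = -(6 + m)*(-8*m)/8 = -(-1)*m*(6 + m) = m*(6 + m))
(L + 5)*S(5) = (-10 + 5)*(5*(6 + 5)) = -25*11 = -5*55 = -275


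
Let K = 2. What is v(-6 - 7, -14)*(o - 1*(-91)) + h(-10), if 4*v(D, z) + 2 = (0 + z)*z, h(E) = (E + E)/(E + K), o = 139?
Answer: 22315/2 ≈ 11158.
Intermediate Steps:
h(E) = 2*E/(2 + E) (h(E) = (E + E)/(E + 2) = (2*E)/(2 + E) = 2*E/(2 + E))
v(D, z) = -1/2 + z**2/4 (v(D, z) = -1/2 + ((0 + z)*z)/4 = -1/2 + (z*z)/4 = -1/2 + z**2/4)
v(-6 - 7, -14)*(o - 1*(-91)) + h(-10) = (-1/2 + (1/4)*(-14)**2)*(139 - 1*(-91)) + 2*(-10)/(2 - 10) = (-1/2 + (1/4)*196)*(139 + 91) + 2*(-10)/(-8) = (-1/2 + 49)*230 + 2*(-10)*(-1/8) = (97/2)*230 + 5/2 = 11155 + 5/2 = 22315/2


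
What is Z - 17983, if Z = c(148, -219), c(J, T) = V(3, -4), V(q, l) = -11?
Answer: -17994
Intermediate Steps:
c(J, T) = -11
Z = -11
Z - 17983 = -11 - 17983 = -17994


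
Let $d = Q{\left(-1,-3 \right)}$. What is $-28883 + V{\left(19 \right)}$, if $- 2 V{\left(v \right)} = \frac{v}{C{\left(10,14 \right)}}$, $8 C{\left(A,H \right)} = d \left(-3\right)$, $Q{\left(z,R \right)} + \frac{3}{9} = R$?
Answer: $- \frac{144453}{5} \approx -28891.0$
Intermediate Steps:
$Q{\left(z,R \right)} = - \frac{1}{3} + R$
$d = - \frac{10}{3}$ ($d = - \frac{1}{3} - 3 = - \frac{10}{3} \approx -3.3333$)
$C{\left(A,H \right)} = \frac{5}{4}$ ($C{\left(A,H \right)} = \frac{\left(- \frac{10}{3}\right) \left(-3\right)}{8} = \frac{1}{8} \cdot 10 = \frac{5}{4}$)
$V{\left(v \right)} = - \frac{2 v}{5}$ ($V{\left(v \right)} = - \frac{v \frac{1}{\frac{5}{4}}}{2} = - \frac{v \frac{4}{5}}{2} = - \frac{\frac{4}{5} v}{2} = - \frac{2 v}{5}$)
$-28883 + V{\left(19 \right)} = -28883 - \frac{38}{5} = - \frac{144453}{5}$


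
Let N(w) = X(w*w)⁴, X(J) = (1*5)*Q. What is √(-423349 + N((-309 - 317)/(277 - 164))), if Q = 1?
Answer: 2*I*√105681 ≈ 650.17*I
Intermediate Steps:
X(J) = 5 (X(J) = (1*5)*1 = 5*1 = 5)
N(w) = 625 (N(w) = 5⁴ = 625)
√(-423349 + N((-309 - 317)/(277 - 164))) = √(-423349 + 625) = √(-422724) = 2*I*√105681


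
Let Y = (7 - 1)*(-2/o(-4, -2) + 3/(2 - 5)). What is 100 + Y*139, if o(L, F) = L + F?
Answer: -456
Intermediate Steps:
o(L, F) = F + L
Y = -4 (Y = (7 - 1)*(-2/(-2 - 4) + 3/(2 - 5)) = 6*(-2/(-6) + 3/(-3)) = 6*(-2*(-1/6) + 3*(-1/3)) = 6*(1/3 - 1) = 6*(-2/3) = -4)
100 + Y*139 = 100 - 4*139 = 100 - 556 = -456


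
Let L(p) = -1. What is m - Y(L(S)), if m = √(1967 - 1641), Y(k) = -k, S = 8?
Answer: -1 + √326 ≈ 17.055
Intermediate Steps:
m = √326 ≈ 18.055
m - Y(L(S)) = √326 - (-1)*(-1) = √326 - 1*1 = √326 - 1 = -1 + √326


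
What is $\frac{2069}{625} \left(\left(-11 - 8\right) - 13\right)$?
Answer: $- \frac{66208}{625} \approx -105.93$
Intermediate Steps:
$\frac{2069}{625} \left(\left(-11 - 8\right) - 13\right) = 2069 \cdot \frac{1}{625} \left(-19 - 13\right) = \frac{2069}{625} \left(-32\right) = - \frac{66208}{625}$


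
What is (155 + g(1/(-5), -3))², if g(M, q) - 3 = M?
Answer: 622521/25 ≈ 24901.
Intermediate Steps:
g(M, q) = 3 + M
(155 + g(1/(-5), -3))² = (155 + (3 + 1/(-5)))² = (155 + (3 - ⅕))² = (155 + 14/5)² = (789/5)² = 622521/25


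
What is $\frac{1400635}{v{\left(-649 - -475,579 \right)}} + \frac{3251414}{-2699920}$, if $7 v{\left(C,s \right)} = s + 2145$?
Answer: $\frac{3307795036583}{919322760} \approx 3598.1$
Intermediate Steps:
$v{\left(C,s \right)} = \frac{2145}{7} + \frac{s}{7}$ ($v{\left(C,s \right)} = \frac{s + 2145}{7} = \frac{2145 + s}{7} = \frac{2145}{7} + \frac{s}{7}$)
$\frac{1400635}{v{\left(-649 - -475,579 \right)}} + \frac{3251414}{-2699920} = \frac{1400635}{\frac{2145}{7} + \frac{1}{7} \cdot 579} + \frac{3251414}{-2699920} = \frac{1400635}{\frac{2145}{7} + \frac{579}{7}} + 3251414 \left(- \frac{1}{2699920}\right) = \frac{1400635}{\frac{2724}{7}} - \frac{1625707}{1349960} = 1400635 \cdot \frac{7}{2724} - \frac{1625707}{1349960} = \frac{9804445}{2724} - \frac{1625707}{1349960} = \frac{3307795036583}{919322760}$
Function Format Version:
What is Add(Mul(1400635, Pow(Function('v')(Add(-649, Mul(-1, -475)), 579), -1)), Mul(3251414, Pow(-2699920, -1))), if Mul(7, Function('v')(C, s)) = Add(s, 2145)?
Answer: Rational(3307795036583, 919322760) ≈ 3598.1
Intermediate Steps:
Function('v')(C, s) = Add(Rational(2145, 7), Mul(Rational(1, 7), s)) (Function('v')(C, s) = Mul(Rational(1, 7), Add(s, 2145)) = Mul(Rational(1, 7), Add(2145, s)) = Add(Rational(2145, 7), Mul(Rational(1, 7), s)))
Add(Mul(1400635, Pow(Function('v')(Add(-649, Mul(-1, -475)), 579), -1)), Mul(3251414, Pow(-2699920, -1))) = Add(Mul(1400635, Pow(Add(Rational(2145, 7), Mul(Rational(1, 7), 579)), -1)), Mul(3251414, Pow(-2699920, -1))) = Add(Mul(1400635, Pow(Add(Rational(2145, 7), Rational(579, 7)), -1)), Mul(3251414, Rational(-1, 2699920))) = Add(Mul(1400635, Pow(Rational(2724, 7), -1)), Rational(-1625707, 1349960)) = Add(Mul(1400635, Rational(7, 2724)), Rational(-1625707, 1349960)) = Add(Rational(9804445, 2724), Rational(-1625707, 1349960)) = Rational(3307795036583, 919322760)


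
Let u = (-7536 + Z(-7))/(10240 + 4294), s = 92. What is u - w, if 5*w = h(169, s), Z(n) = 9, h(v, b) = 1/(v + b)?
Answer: -756713/1458990 ≈ -0.51866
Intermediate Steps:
h(v, b) = 1/(b + v)
w = 1/1305 (w = 1/(5*(92 + 169)) = (⅕)/261 = (⅕)*(1/261) = 1/1305 ≈ 0.00076628)
u = -579/1118 (u = (-7536 + 9)/(10240 + 4294) = -7527/14534 = -7527*1/14534 = -579/1118 ≈ -0.51789)
u - w = -579/1118 - 1*1/1305 = -579/1118 - 1/1305 = -756713/1458990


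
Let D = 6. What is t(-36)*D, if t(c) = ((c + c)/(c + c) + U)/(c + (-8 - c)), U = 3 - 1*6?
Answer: 3/2 ≈ 1.5000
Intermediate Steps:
U = -3 (U = 3 - 6 = -3)
t(c) = ¼ (t(c) = ((c + c)/(c + c) - 3)/(c + (-8 - c)) = ((2*c)/((2*c)) - 3)/(-8) = ((2*c)*(1/(2*c)) - 3)*(-⅛) = (1 - 3)*(-⅛) = -2*(-⅛) = ¼)
t(-36)*D = (¼)*6 = 3/2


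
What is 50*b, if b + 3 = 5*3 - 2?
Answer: 500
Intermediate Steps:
b = 10 (b = -3 + (5*3 - 2) = -3 + (15 - 2) = -3 + 13 = 10)
50*b = 50*10 = 500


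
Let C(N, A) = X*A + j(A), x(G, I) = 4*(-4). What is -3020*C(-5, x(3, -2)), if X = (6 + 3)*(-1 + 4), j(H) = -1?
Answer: 1307660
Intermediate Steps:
X = 27 (X = 9*3 = 27)
x(G, I) = -16
C(N, A) = -1 + 27*A (C(N, A) = 27*A - 1 = -1 + 27*A)
-3020*C(-5, x(3, -2)) = -3020*(-1 + 27*(-16)) = -3020*(-1 - 432) = -3020*(-433) = 1307660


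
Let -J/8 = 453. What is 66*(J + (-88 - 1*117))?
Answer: -252714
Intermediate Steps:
J = -3624 (J = -8*453 = -3624)
66*(J + (-88 - 1*117)) = 66*(-3624 + (-88 - 1*117)) = 66*(-3624 + (-88 - 117)) = 66*(-3624 - 205) = 66*(-3829) = -252714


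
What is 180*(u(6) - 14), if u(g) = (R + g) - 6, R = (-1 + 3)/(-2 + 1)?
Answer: -2880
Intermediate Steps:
R = -2 (R = 2/(-1) = 2*(-1) = -2)
u(g) = -8 + g (u(g) = (-2 + g) - 6 = -8 + g)
180*(u(6) - 14) = 180*((-8 + 6) - 14) = 180*(-2 - 14) = 180*(-16) = -2880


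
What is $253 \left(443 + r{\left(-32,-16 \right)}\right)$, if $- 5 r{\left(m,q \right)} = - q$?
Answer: $\frac{556347}{5} \approx 1.1127 \cdot 10^{5}$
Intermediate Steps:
$r{\left(m,q \right)} = \frac{q}{5}$ ($r{\left(m,q \right)} = - \frac{\left(-1\right) q}{5} = \frac{q}{5}$)
$253 \left(443 + r{\left(-32,-16 \right)}\right) = 253 \left(443 + \frac{1}{5} \left(-16\right)\right) = 253 \left(443 - \frac{16}{5}\right) = 253 \cdot \frac{2199}{5} = \frac{556347}{5}$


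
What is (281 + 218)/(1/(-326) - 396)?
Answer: -162674/129097 ≈ -1.2601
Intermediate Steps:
(281 + 218)/(1/(-326) - 396) = 499/(-1/326 - 396) = 499/(-129097/326) = 499*(-326/129097) = -162674/129097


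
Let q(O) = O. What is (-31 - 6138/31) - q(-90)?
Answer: -139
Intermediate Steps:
(-31 - 6138/31) - q(-90) = (-31 - 6138/31) - 1*(-90) = (-31 - 6138/31) + 90 = (-31 - 62*99/31) + 90 = (-31 - 198) + 90 = -229 + 90 = -139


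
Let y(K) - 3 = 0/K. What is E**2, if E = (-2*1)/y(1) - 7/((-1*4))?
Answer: 169/144 ≈ 1.1736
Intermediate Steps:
y(K) = 3 (y(K) = 3 + 0/K = 3 + 0 = 3)
E = 13/12 (E = -2*1/3 - 7/((-1*4)) = -2*1/3 - 7/(-4) = -2/3 - 7*(-1/4) = -2/3 + 7/4 = 13/12 ≈ 1.0833)
E**2 = (13/12)**2 = 169/144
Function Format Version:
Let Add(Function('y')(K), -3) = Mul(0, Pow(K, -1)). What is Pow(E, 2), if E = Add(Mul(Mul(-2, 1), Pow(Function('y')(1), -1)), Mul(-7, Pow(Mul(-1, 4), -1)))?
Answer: Rational(169, 144) ≈ 1.1736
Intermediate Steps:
Function('y')(K) = 3 (Function('y')(K) = Add(3, Mul(0, Pow(K, -1))) = Add(3, 0) = 3)
E = Rational(13, 12) (E = Add(Mul(Mul(-2, 1), Pow(3, -1)), Mul(-7, Pow(Mul(-1, 4), -1))) = Add(Mul(-2, Rational(1, 3)), Mul(-7, Pow(-4, -1))) = Add(Rational(-2, 3), Mul(-7, Rational(-1, 4))) = Add(Rational(-2, 3), Rational(7, 4)) = Rational(13, 12) ≈ 1.0833)
Pow(E, 2) = Pow(Rational(13, 12), 2) = Rational(169, 144)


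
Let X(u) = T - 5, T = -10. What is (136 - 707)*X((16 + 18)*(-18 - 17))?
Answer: 8565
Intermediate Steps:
X(u) = -15 (X(u) = -10 - 5 = -15)
(136 - 707)*X((16 + 18)*(-18 - 17)) = (136 - 707)*(-15) = -571*(-15) = 8565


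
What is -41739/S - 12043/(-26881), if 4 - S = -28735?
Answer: -775882282/772533059 ≈ -1.0043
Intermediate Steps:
S = 28739 (S = 4 - 1*(-28735) = 4 + 28735 = 28739)
-41739/S - 12043/(-26881) = -41739/28739 - 12043/(-26881) = -41739*1/28739 - 12043*(-1/26881) = -41739/28739 + 12043/26881 = -775882282/772533059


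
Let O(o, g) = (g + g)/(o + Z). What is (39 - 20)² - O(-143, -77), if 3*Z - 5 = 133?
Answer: 34863/97 ≈ 359.41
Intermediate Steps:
Z = 46 (Z = 5/3 + (⅓)*133 = 5/3 + 133/3 = 46)
O(o, g) = 2*g/(46 + o) (O(o, g) = (g + g)/(o + 46) = (2*g)/(46 + o) = 2*g/(46 + o))
(39 - 20)² - O(-143, -77) = (39 - 20)² - 2*(-77)/(46 - 143) = 19² - 2*(-77)/(-97) = 361 - 2*(-77)*(-1)/97 = 361 - 1*154/97 = 361 - 154/97 = 34863/97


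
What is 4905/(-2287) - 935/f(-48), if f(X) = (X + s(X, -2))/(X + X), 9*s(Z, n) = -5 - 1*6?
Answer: -1849702995/1013141 ≈ -1825.7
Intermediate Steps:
s(Z, n) = -11/9 (s(Z, n) = (-5 - 1*6)/9 = (-5 - 6)/9 = (⅑)*(-11) = -11/9)
f(X) = (-11/9 + X)/(2*X) (f(X) = (X - 11/9)/(X + X) = (-11/9 + X)/((2*X)) = (-11/9 + X)*(1/(2*X)) = (-11/9 + X)/(2*X))
4905/(-2287) - 935/f(-48) = 4905/(-2287) - 935*(-864/(-11 + 9*(-48))) = 4905*(-1/2287) - 935*(-864/(-11 - 432)) = -4905/2287 - 935/((1/18)*(-1/48)*(-443)) = -4905/2287 - 935/443/864 = -4905/2287 - 935*864/443 = -4905/2287 - 807840/443 = -1849702995/1013141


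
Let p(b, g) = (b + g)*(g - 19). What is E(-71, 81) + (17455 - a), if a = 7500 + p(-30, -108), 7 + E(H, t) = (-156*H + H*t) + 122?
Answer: -2131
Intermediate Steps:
p(b, g) = (-19 + g)*(b + g) (p(b, g) = (b + g)*(-19 + g) = (-19 + g)*(b + g))
E(H, t) = 115 - 156*H + H*t (E(H, t) = -7 + ((-156*H + H*t) + 122) = -7 + (122 - 156*H + H*t) = 115 - 156*H + H*t)
a = 25026 (a = 7500 + ((-108)² - 19*(-30) - 19*(-108) - 30*(-108)) = 7500 + (11664 + 570 + 2052 + 3240) = 7500 + 17526 = 25026)
E(-71, 81) + (17455 - a) = (115 - 156*(-71) - 71*81) + (17455 - 1*25026) = (115 + 11076 - 5751) + (17455 - 25026) = 5440 - 7571 = -2131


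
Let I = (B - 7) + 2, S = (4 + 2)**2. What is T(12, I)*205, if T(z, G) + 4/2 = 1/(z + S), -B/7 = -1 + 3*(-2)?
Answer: -19475/48 ≈ -405.73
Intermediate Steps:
S = 36 (S = 6**2 = 36)
B = 49 (B = -7*(-1 + 3*(-2)) = -7*(-1 - 6) = -7*(-7) = 49)
I = 44 (I = (49 - 7) + 2 = 42 + 2 = 44)
T(z, G) = -2 + 1/(36 + z) (T(z, G) = -2 + 1/(z + 36) = -2 + 1/(36 + z))
T(12, I)*205 = ((-71 - 2*12)/(36 + 12))*205 = ((-71 - 24)/48)*205 = ((1/48)*(-95))*205 = -95/48*205 = -19475/48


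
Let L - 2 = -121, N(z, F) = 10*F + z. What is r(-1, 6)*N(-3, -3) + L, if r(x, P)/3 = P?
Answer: -713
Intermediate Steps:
r(x, P) = 3*P
N(z, F) = z + 10*F
L = -119 (L = 2 - 121 = -119)
r(-1, 6)*N(-3, -3) + L = (3*6)*(-3 + 10*(-3)) - 119 = 18*(-3 - 30) - 119 = 18*(-33) - 119 = -594 - 119 = -713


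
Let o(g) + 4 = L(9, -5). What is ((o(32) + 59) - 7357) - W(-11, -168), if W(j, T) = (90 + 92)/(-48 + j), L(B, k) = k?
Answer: -430931/59 ≈ -7303.9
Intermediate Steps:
o(g) = -9 (o(g) = -4 - 5 = -9)
W(j, T) = 182/(-48 + j)
((o(32) + 59) - 7357) - W(-11, -168) = ((-9 + 59) - 7357) - 182/(-48 - 11) = (50 - 7357) - 182/(-59) = -7307 - 182*(-1)/59 = -7307 - 1*(-182/59) = -7307 + 182/59 = -430931/59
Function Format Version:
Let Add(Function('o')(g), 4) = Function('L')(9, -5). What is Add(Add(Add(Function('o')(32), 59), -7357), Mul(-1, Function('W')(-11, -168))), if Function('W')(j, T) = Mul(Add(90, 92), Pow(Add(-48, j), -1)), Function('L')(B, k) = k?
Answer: Rational(-430931, 59) ≈ -7303.9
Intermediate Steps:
Function('o')(g) = -9 (Function('o')(g) = Add(-4, -5) = -9)
Function('W')(j, T) = Mul(182, Pow(Add(-48, j), -1))
Add(Add(Add(Function('o')(32), 59), -7357), Mul(-1, Function('W')(-11, -168))) = Add(Add(Add(-9, 59), -7357), Mul(-1, Mul(182, Pow(Add(-48, -11), -1)))) = Add(Add(50, -7357), Mul(-1, Mul(182, Pow(-59, -1)))) = Add(-7307, Mul(-1, Mul(182, Rational(-1, 59)))) = Add(-7307, Mul(-1, Rational(-182, 59))) = Add(-7307, Rational(182, 59)) = Rational(-430931, 59)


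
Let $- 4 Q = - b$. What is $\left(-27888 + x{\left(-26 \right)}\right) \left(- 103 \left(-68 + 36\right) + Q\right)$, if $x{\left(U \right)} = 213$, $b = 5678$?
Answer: $- \frac{261002925}{2} \approx -1.305 \cdot 10^{8}$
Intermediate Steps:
$Q = \frac{2839}{2}$ ($Q = - \frac{\left(-1\right) 5678}{4} = \left(- \frac{1}{4}\right) \left(-5678\right) = \frac{2839}{2} \approx 1419.5$)
$\left(-27888 + x{\left(-26 \right)}\right) \left(- 103 \left(-68 + 36\right) + Q\right) = \left(-27888 + 213\right) \left(- 103 \left(-68 + 36\right) + \frac{2839}{2}\right) = - 27675 \left(\left(-103\right) \left(-32\right) + \frac{2839}{2}\right) = - 27675 \left(3296 + \frac{2839}{2}\right) = \left(-27675\right) \frac{9431}{2} = - \frac{261002925}{2}$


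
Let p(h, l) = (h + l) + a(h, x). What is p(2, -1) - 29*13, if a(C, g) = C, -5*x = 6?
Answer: -374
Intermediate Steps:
x = -6/5 (x = -⅕*6 = -6/5 ≈ -1.2000)
p(h, l) = l + 2*h (p(h, l) = (h + l) + h = l + 2*h)
p(2, -1) - 29*13 = (-1 + 2*2) - 29*13 = (-1 + 4) - 377 = 3 - 377 = -374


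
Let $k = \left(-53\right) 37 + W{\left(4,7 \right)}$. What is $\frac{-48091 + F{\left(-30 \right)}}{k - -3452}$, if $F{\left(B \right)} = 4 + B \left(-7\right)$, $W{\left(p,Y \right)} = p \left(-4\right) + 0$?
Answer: $- \frac{47877}{1475} \approx -32.459$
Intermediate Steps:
$W{\left(p,Y \right)} = - 4 p$ ($W{\left(p,Y \right)} = - 4 p + 0 = - 4 p$)
$k = -1977$ ($k = \left(-53\right) 37 - 16 = -1961 - 16 = -1977$)
$F{\left(B \right)} = 4 - 7 B$
$\frac{-48091 + F{\left(-30 \right)}}{k - -3452} = \frac{-48091 + \left(4 - -210\right)}{-1977 - -3452} = \frac{-48091 + \left(4 + 210\right)}{-1977 + \left(-17037 + 20489\right)} = \frac{-48091 + 214}{-1977 + 3452} = - \frac{47877}{1475}$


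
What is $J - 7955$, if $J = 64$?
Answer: $-7891$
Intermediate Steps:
$J - 7955 = 64 - 7955 = -7891$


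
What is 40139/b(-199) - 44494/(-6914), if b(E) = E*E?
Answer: 1019763970/136900657 ≈ 7.4489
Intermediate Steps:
b(E) = E**2
40139/b(-199) - 44494/(-6914) = 40139/((-199)**2) - 44494/(-6914) = 40139/39601 - 44494*(-1/6914) = 40139*(1/39601) + 22247/3457 = 40139/39601 + 22247/3457 = 1019763970/136900657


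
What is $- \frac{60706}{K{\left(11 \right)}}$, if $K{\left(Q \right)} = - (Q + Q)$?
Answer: $\frac{30353}{11} \approx 2759.4$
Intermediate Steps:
$K{\left(Q \right)} = - 2 Q$
$- \frac{60706}{K{\left(11 \right)}} = - \frac{60706}{\left(-2\right) 11} = - \frac{60706}{-22} = \left(-60706\right) \left(- \frac{1}{22}\right) = \frac{30353}{11}$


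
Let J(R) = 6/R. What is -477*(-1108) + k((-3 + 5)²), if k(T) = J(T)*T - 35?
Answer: 528487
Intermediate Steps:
k(T) = -29 (k(T) = (6/T)*T - 35 = 6 - 35 = -29)
-477*(-1108) + k((-3 + 5)²) = -477*(-1108) - 29 = 528516 - 29 = 528487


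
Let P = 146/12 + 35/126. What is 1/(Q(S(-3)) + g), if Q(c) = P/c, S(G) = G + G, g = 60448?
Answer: 27/1632040 ≈ 1.6544e-5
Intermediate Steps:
S(G) = 2*G
P = 112/9 (P = 146*(1/12) + 35*(1/126) = 73/6 + 5/18 = 112/9 ≈ 12.444)
Q(c) = 112/(9*c)
1/(Q(S(-3)) + g) = 1/(112/(9*((2*(-3)))) + 60448) = 1/((112/9)/(-6) + 60448) = 1/((112/9)*(-⅙) + 60448) = 1/(-56/27 + 60448) = 1/(1632040/27) = 27/1632040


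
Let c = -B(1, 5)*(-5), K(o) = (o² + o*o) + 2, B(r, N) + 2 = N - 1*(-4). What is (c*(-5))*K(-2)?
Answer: -1750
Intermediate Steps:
B(r, N) = 2 + N (B(r, N) = -2 + (N - 1*(-4)) = -2 + (N + 4) = -2 + (4 + N) = 2 + N)
K(o) = 2 + 2*o² (K(o) = (o² + o²) + 2 = 2*o² + 2 = 2 + 2*o²)
c = 35 (c = -(2 + 5)*(-5) = -1*7*(-5) = -7*(-5) = 35)
(c*(-5))*K(-2) = (35*(-5))*(2 + 2*(-2)²) = -175*(2 + 2*4) = -175*(2 + 8) = -175*10 = -1750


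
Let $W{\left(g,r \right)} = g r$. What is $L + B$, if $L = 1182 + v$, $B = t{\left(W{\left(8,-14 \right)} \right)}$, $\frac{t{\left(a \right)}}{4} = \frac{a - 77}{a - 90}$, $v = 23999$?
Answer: $\frac{2543659}{101} \approx 25185.0$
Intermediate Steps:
$t{\left(a \right)} = \frac{4 \left(-77 + a\right)}{-90 + a}$ ($t{\left(a \right)} = 4 \frac{a - 77}{a - 90} = 4 \frac{-77 + a}{-90 + a} = \frac{4 \left(-77 + a\right)}{-90 + a}$)
$B = \frac{378}{101}$ ($B = \frac{4 \left(-77 + 8 \left(-14\right)\right)}{-90 + 8 \left(-14\right)} = \frac{4 \left(-77 - 112\right)}{-90 - 112} = 4 \frac{1}{-202} \left(-189\right) = 4 \left(- \frac{1}{202}\right) \left(-189\right) = \frac{378}{101} \approx 3.7426$)
$L = 25181$ ($L = 1182 + 23999 = 25181$)
$L + B = 25181 + \frac{378}{101} = \frac{2543659}{101}$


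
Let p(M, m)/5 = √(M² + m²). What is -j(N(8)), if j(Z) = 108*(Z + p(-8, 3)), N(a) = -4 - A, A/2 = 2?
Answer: 864 - 540*√73 ≈ -3749.8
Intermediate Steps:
A = 4 (A = 2*2 = 4)
N(a) = -8 (N(a) = -4 - 1*4 = -4 - 4 = -8)
p(M, m) = 5*√(M² + m²)
j(Z) = 108*Z + 540*√73 (j(Z) = 108*(Z + 5*√((-8)² + 3²)) = 108*(Z + 5*√(64 + 9)) = 108*(Z + 5*√73) = 108*Z + 540*√73)
-j(N(8)) = -(108*(-8) + 540*√73) = -(-864 + 540*√73) = 864 - 540*√73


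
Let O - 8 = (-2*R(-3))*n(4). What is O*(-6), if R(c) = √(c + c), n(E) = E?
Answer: -48 + 48*I*√6 ≈ -48.0 + 117.58*I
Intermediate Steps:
R(c) = √2*√c (R(c) = √(2*c) = √2*√c)
O = 8 - 8*I*√6 (O = 8 - 2*√2*√(-3)*4 = 8 - 2*√2*I*√3*4 = 8 - 2*I*√6*4 = 8 - 8*I*√6 ≈ 8.0 - 19.596*I)
O*(-6) = (8 - 8*I*√6)*(-6) = -48 + 48*I*√6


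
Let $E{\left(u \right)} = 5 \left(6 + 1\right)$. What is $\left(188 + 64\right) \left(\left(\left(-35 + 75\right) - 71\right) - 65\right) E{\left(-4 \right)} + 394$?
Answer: $-846326$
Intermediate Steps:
$E{\left(u \right)} = 35$ ($E{\left(u \right)} = 5 \cdot 7 = 35$)
$\left(188 + 64\right) \left(\left(\left(-35 + 75\right) - 71\right) - 65\right) E{\left(-4 \right)} + 394 = \left(188 + 64\right) \left(\left(\left(-35 + 75\right) - 71\right) - 65\right) 35 + 394 = 252 \left(\left(40 - 71\right) - 65\right) 35 + 394 = 252 \left(-31 - 65\right) 35 + 394 = 252 \left(-96\right) 35 + 394 = \left(-24192\right) 35 + 394 = -846720 + 394 = -846326$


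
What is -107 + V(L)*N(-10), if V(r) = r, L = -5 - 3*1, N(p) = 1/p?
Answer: -531/5 ≈ -106.20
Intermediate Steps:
L = -8 (L = -5 - 3 = -8)
-107 + V(L)*N(-10) = -107 - 8/(-10) = -107 - 8*(-⅒) = -107 + ⅘ = -531/5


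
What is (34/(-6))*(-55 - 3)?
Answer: 986/3 ≈ 328.67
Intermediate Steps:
(34/(-6))*(-55 - 3) = (34*(-⅙))*(-58) = -17/3*(-58) = 986/3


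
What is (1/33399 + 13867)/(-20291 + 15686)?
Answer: -463143934/153802395 ≈ -3.0113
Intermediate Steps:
(1/33399 + 13867)/(-20291 + 15686) = (1/33399 + 13867)/(-4605) = (463143934/33399)*(-1/4605) = -463143934/153802395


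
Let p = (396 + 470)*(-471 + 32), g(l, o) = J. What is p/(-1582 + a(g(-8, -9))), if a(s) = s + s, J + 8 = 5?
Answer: 190087/794 ≈ 239.40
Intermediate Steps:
J = -3 (J = -8 + 5 = -3)
g(l, o) = -3
a(s) = 2*s
p = -380174 (p = 866*(-439) = -380174)
p/(-1582 + a(g(-8, -9))) = -380174/(-1582 + 2*(-3)) = -380174/(-1582 - 6) = -380174/(-1588) = -380174*(-1/1588) = 190087/794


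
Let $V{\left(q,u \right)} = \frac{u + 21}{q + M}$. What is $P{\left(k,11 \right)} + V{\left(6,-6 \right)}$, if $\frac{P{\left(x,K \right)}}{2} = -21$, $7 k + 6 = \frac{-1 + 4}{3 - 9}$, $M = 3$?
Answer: $- \frac{121}{3} \approx -40.333$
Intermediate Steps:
$k = - \frac{13}{14}$ ($k = - \frac{6}{7} + \frac{\left(-1 + 4\right) \frac{1}{3 - 9}}{7} = - \frac{6}{7} + \frac{3 \frac{1}{-6}}{7} = - \frac{6}{7} + \frac{3 \left(- \frac{1}{6}\right)}{7} = - \frac{6}{7} + \frac{1}{7} \left(- \frac{1}{2}\right) = - \frac{6}{7} - \frac{1}{14} = - \frac{13}{14} \approx -0.92857$)
$P{\left(x,K \right)} = -42$ ($P{\left(x,K \right)} = 2 \left(-21\right) = -42$)
$V{\left(q,u \right)} = \frac{21 + u}{3 + q}$ ($V{\left(q,u \right)} = \frac{u + 21}{q + 3} = \frac{21 + u}{3 + q}$)
$P{\left(k,11 \right)} + V{\left(6,-6 \right)} = -42 + \frac{21 - 6}{3 + 6} = -42 + \frac{1}{9} \cdot 15 = -42 + \frac{5}{3} = - \frac{121}{3}$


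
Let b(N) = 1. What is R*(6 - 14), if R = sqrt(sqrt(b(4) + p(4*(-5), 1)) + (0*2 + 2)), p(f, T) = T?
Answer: -8*sqrt(2 + sqrt(2)) ≈ -14.782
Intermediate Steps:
R = sqrt(2 + sqrt(2)) (R = sqrt(sqrt(1 + 1) + (0*2 + 2)) = sqrt(sqrt(2) + (0 + 2)) = sqrt(sqrt(2) + 2) = sqrt(2 + sqrt(2)) ≈ 1.8478)
R*(6 - 14) = sqrt(2 + sqrt(2))*(6 - 14) = sqrt(2 + sqrt(2))*(-8) = -8*sqrt(2 + sqrt(2))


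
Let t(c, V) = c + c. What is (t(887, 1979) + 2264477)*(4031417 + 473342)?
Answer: 10208914588509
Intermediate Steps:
t(c, V) = 2*c
(t(887, 1979) + 2264477)*(4031417 + 473342) = (2*887 + 2264477)*(4031417 + 473342) = (1774 + 2264477)*4504759 = 2266251*4504759 = 10208914588509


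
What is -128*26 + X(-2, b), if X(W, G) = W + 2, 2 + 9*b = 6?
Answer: -3328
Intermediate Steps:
b = 4/9 (b = -2/9 + (⅑)*6 = -2/9 + ⅔ = 4/9 ≈ 0.44444)
X(W, G) = 2 + W
-128*26 + X(-2, b) = -128*26 + (2 - 2) = -3328 + 0 = -3328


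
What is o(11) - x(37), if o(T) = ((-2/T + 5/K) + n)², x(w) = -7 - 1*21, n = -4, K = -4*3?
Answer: 856321/17424 ≈ 49.146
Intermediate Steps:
K = -12
x(w) = -28 (x(w) = -7 - 21 = -28)
o(T) = (-53/12 - 2/T)² (o(T) = ((-2/T + 5/(-12)) - 4)² = ((-2/T + 5*(-1/12)) - 4)² = ((-2/T - 5/12) - 4)² = ((-5/12 - 2/T) - 4)² = (-53/12 - 2/T)²)
o(11) - x(37) = (1/144)*(24 + 53*11)²/11² - 1*(-28) = (1/144)*(1/121)*(24 + 583)² + 28 = (1/144)*(1/121)*607² + 28 = (1/144)*(1/121)*368449 + 28 = 368449/17424 + 28 = 856321/17424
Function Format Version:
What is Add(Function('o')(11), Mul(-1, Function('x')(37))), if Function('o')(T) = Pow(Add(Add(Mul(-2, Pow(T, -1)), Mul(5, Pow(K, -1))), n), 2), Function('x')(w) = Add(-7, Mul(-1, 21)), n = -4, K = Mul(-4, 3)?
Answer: Rational(856321, 17424) ≈ 49.146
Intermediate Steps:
K = -12
Function('x')(w) = -28 (Function('x')(w) = Add(-7, -21) = -28)
Function('o')(T) = Pow(Add(Rational(-53, 12), Mul(-2, Pow(T, -1))), 2) (Function('o')(T) = Pow(Add(Add(Mul(-2, Pow(T, -1)), Mul(5, Pow(-12, -1))), -4), 2) = Pow(Add(Add(Mul(-2, Pow(T, -1)), Mul(5, Rational(-1, 12))), -4), 2) = Pow(Add(Add(Mul(-2, Pow(T, -1)), Rational(-5, 12)), -4), 2) = Pow(Add(Add(Rational(-5, 12), Mul(-2, Pow(T, -1))), -4), 2) = Pow(Add(Rational(-53, 12), Mul(-2, Pow(T, -1))), 2))
Add(Function('o')(11), Mul(-1, Function('x')(37))) = Add(Mul(Rational(1, 144), Pow(11, -2), Pow(Add(24, Mul(53, 11)), 2)), Mul(-1, -28)) = Add(Mul(Rational(1, 144), Rational(1, 121), Pow(Add(24, 583), 2)), 28) = Add(Mul(Rational(1, 144), Rational(1, 121), Pow(607, 2)), 28) = Add(Mul(Rational(1, 144), Rational(1, 121), 368449), 28) = Add(Rational(368449, 17424), 28) = Rational(856321, 17424)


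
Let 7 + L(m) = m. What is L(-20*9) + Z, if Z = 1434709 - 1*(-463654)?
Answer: 1898176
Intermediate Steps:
L(m) = -7 + m
Z = 1898363 (Z = 1434709 + 463654 = 1898363)
L(-20*9) + Z = (-7 - 20*9) + 1898363 = (-7 - 180) + 1898363 = -187 + 1898363 = 1898176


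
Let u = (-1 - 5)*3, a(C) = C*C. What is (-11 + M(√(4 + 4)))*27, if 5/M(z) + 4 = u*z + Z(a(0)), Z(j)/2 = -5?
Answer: -354861/1198 - 1215*√2/599 ≈ -299.08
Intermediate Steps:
a(C) = C²
Z(j) = -10 (Z(j) = 2*(-5) = -10)
u = -18 (u = -6*3 = -18)
M(z) = 5/(-14 - 18*z) (M(z) = 5/(-4 + (-18*z - 10)) = 5/(-4 + (-10 - 18*z)) = 5/(-14 - 18*z))
(-11 + M(√(4 + 4)))*27 = (-11 - 5/(14 + 18*√(4 + 4)))*27 = (-11 - 5/(14 + 18*√8))*27 = (-11 - 5/(14 + 18*(2*√2)))*27 = (-11 - 5/(14 + 36*√2))*27 = -297 - 135/(14 + 36*√2)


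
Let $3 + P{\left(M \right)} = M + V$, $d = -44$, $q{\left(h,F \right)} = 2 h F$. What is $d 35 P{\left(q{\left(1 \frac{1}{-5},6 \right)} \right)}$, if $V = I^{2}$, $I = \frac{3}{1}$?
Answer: $-5544$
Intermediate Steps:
$q{\left(h,F \right)} = 2 F h$
$I = 3$ ($I = 3 \cdot 1 = 3$)
$V = 9$ ($V = 3^{2} = 9$)
$P{\left(M \right)} = 6 + M$ ($P{\left(M \right)} = -3 + \left(M + 9\right) = -3 + \left(9 + M\right) = 6 + M$)
$d 35 P{\left(q{\left(1 \frac{1}{-5},6 \right)} \right)} = \left(-44\right) 35 \left(6 + 2 \cdot 6 \cdot 1 \frac{1}{-5}\right) = - 1540 \left(6 + 2 \cdot 6 \cdot 1 \left(- \frac{1}{5}\right)\right) = - 1540 \left(6 + 2 \cdot 6 \left(- \frac{1}{5}\right)\right) = - 1540 \left(6 - \frac{12}{5}\right) = \left(-1540\right) \frac{18}{5} = -5544$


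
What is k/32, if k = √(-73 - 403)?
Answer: I*√119/16 ≈ 0.68179*I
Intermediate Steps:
k = 2*I*√119 (k = √(-476) = 2*I*√119 ≈ 21.817*I)
k/32 = (2*I*√119)/32 = I*√119/16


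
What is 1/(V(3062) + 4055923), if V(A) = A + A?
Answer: 1/4062047 ≈ 2.4618e-7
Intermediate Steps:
V(A) = 2*A
1/(V(3062) + 4055923) = 1/(2*3062 + 4055923) = 1/(6124 + 4055923) = 1/4062047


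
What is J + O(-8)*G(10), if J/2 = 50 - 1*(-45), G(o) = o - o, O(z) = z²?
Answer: 190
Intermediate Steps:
G(o) = 0
J = 190 (J = 2*(50 - 1*(-45)) = 2*(50 + 45) = 2*95 = 190)
J + O(-8)*G(10) = 190 + (-8)²*0 = 190 + 64*0 = 190 + 0 = 190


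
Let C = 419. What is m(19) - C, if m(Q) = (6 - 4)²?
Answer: -415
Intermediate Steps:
m(Q) = 4 (m(Q) = 2² = 4)
m(19) - C = 4 - 1*419 = 4 - 419 = -415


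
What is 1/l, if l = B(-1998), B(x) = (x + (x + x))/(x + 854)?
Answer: 572/2997 ≈ 0.19086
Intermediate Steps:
B(x) = 3*x/(854 + x) (B(x) = (x + 2*x)/(854 + x) = (3*x)/(854 + x) = 3*x/(854 + x))
l = 2997/572 (l = 3*(-1998)/(854 - 1998) = 3*(-1998)/(-1144) = 3*(-1998)*(-1/1144) = 2997/572 ≈ 5.2395)
1/l = 1/(2997/572) = 572/2997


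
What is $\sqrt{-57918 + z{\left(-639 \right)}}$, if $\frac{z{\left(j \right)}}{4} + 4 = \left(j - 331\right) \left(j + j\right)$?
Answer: $\sqrt{4900706} \approx 2213.8$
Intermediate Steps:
$z{\left(j \right)} = -16 + 8 j \left(-331 + j\right)$ ($z{\left(j \right)} = -16 + 4 \left(j - 331\right) \left(j + j\right) = -16 + 4 \left(-331 + j\right) 2 j = -16 + 4 \cdot 2 j \left(-331 + j\right) = -16 + 8 j \left(-331 + j\right)$)
$\sqrt{-57918 + z{\left(-639 \right)}} = \sqrt{-57918 - \left(-1692056 - 3266568\right)} = \sqrt{-57918 + \left(-16 + 1692072 + 8 \cdot 408321\right)} = \sqrt{-57918 + \left(-16 + 1692072 + 3266568\right)} = \sqrt{-57918 + 4958624} = \sqrt{4900706}$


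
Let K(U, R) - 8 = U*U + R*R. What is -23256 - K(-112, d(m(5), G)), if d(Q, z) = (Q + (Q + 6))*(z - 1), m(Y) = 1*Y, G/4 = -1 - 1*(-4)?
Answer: -66784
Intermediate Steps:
G = 12 (G = 4*(-1 - 1*(-4)) = 4*(-1 + 4) = 4*3 = 12)
m(Y) = Y
d(Q, z) = (-1 + z)*(6 + 2*Q) (d(Q, z) = (Q + (6 + Q))*(-1 + z) = (6 + 2*Q)*(-1 + z) = (-1 + z)*(6 + 2*Q))
K(U, R) = 8 + R² + U² (K(U, R) = 8 + (U*U + R*R) = 8 + (U² + R²) = 8 + (R² + U²) = 8 + R² + U²)
-23256 - K(-112, d(m(5), G)) = -23256 - (8 + (-6 - 2*5 + 6*12 + 2*5*12)² + (-112)²) = -23256 - (8 + (-6 - 10 + 72 + 120)² + 12544) = -23256 - (8 + 176² + 12544) = -23256 - (8 + 30976 + 12544) = -23256 - 1*43528 = -23256 - 43528 = -66784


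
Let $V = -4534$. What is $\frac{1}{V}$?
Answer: $- \frac{1}{4534} \approx -0.00022056$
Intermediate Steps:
$\frac{1}{V} = \frac{1}{-4534} = - \frac{1}{4534}$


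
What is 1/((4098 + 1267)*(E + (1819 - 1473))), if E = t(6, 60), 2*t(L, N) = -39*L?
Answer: 1/1228585 ≈ 8.1394e-7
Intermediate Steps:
t(L, N) = -39*L/2 (t(L, N) = (-39*L)/2 = -39*L/2)
E = -117 (E = -39/2*6 = -117)
1/((4098 + 1267)*(E + (1819 - 1473))) = 1/((4098 + 1267)*(-117 + (1819 - 1473))) = 1/(5365*(-117 + 346)) = 1/(5365*229) = 1/1228585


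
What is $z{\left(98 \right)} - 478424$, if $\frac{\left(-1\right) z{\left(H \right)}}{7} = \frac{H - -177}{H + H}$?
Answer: $- \frac{13396147}{28} \approx -4.7843 \cdot 10^{5}$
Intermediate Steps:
$z{\left(H \right)} = - \frac{7 \left(177 + H\right)}{2 H}$ ($z{\left(H \right)} = - 7 \frac{H - -177}{H + H} = - 7 \frac{H + 177}{2 H} = - 7 \left(177 + H\right) \frac{1}{2 H} = - 7 \frac{177 + H}{2 H} = - \frac{7 \left(177 + H\right)}{2 H}$)
$z{\left(98 \right)} - 478424 = \frac{7 \left(-177 - 98\right)}{2 \cdot 98} - 478424 = \frac{7}{2} \cdot \frac{1}{98} \left(-177 - 98\right) - 478424 = \frac{7}{2} \cdot \frac{1}{98} \left(-275\right) - 478424 = - \frac{275}{28} - 478424 = - \frac{13396147}{28}$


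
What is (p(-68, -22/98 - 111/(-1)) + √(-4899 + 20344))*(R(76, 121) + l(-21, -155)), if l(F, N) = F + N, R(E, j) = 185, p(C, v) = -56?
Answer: -504 + 9*√15445 ≈ 614.50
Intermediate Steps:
(p(-68, -22/98 - 111/(-1)) + √(-4899 + 20344))*(R(76, 121) + l(-21, -155)) = (-56 + √(-4899 + 20344))*(185 + (-21 - 155)) = (-56 + √15445)*(185 - 176) = (-56 + √15445)*9 = -504 + 9*√15445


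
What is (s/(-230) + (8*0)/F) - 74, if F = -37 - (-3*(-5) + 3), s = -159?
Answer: -16861/230 ≈ -73.309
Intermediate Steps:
F = -55 (F = -37 - (15 + 3) = -37 - 1*18 = -37 - 18 = -55)
(s/(-230) + (8*0)/F) - 74 = (-159/(-230) + (8*0)/(-55)) - 74 = (-159*(-1/230) + 0*(-1/55)) - 74 = (159/230 + 0) - 74 = 159/230 - 74 = -16861/230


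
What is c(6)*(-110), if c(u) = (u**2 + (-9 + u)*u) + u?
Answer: -2640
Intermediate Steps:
c(u) = u + u**2 + u*(-9 + u) (c(u) = (u**2 + u*(-9 + u)) + u = u + u**2 + u*(-9 + u))
c(6)*(-110) = (2*6*(-4 + 6))*(-110) = (2*6*2)*(-110) = 24*(-110) = -2640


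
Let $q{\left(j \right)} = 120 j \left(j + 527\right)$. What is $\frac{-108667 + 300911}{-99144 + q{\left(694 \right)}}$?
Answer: $\frac{48061}{25396434} \approx 0.0018924$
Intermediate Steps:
$q{\left(j \right)} = 120 j \left(527 + j\right)$
$\frac{-108667 + 300911}{-99144 + q{\left(694 \right)}} = \frac{-108667 + 300911}{-99144 + 120 \cdot 694 \left(527 + 694\right)} = \frac{192244}{-99144 + 120 \cdot 694 \cdot 1221} = \frac{192244}{-99144 + 101684880} = \frac{192244}{101585736} = 192244 \cdot \frac{1}{101585736} = \frac{48061}{25396434}$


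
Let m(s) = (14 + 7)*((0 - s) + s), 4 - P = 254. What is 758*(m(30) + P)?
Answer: -189500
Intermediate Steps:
P = -250 (P = 4 - 1*254 = 4 - 254 = -250)
m(s) = 0 (m(s) = 21*(-s + s) = 21*0 = 0)
758*(m(30) + P) = 758*(0 - 250) = 758*(-250) = -189500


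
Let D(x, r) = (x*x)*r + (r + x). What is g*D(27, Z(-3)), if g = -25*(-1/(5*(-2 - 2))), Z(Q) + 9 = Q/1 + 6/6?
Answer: 40015/4 ≈ 10004.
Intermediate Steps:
Z(Q) = -8 + Q (Z(Q) = -9 + (Q/1 + 6/6) = -9 + (Q*1 + 6*(⅙)) = -9 + (Q + 1) = -9 + (1 + Q) = -8 + Q)
g = -5/4 (g = -25/((-5*(-4))) = -25/20 = -25*1/20 = -5/4 ≈ -1.2500)
D(x, r) = r + x + r*x² (D(x, r) = x²*r + (r + x) = r*x² + (r + x) = r + x + r*x²)
g*D(27, Z(-3)) = -5*((-8 - 3) + 27 + (-8 - 3)*27²)/4 = -5*(-11 + 27 - 11*729)/4 = -5*(-11 + 27 - 8019)/4 = -5/4*(-8003) = 40015/4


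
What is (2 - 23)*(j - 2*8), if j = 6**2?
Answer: -420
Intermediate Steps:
j = 36
(2 - 23)*(j - 2*8) = (2 - 23)*(36 - 2*8) = -21*(36 - 16) = -21*20 = -420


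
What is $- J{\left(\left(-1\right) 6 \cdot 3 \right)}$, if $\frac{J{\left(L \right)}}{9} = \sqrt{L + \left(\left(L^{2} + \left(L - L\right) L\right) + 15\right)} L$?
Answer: $162 \sqrt{321} \approx 2902.5$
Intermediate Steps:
$J{\left(L \right)} = 9 L \sqrt{15 + L + L^{2}}$ ($J{\left(L \right)} = 9 \sqrt{L + \left(\left(L^{2} + \left(L - L\right) L\right) + 15\right)} L = 9 \sqrt{L + \left(\left(L^{2} + 0 L\right) + 15\right)} L = 9 \sqrt{L + \left(\left(L^{2} + 0\right) + 15\right)} L = 9 \sqrt{L + \left(L^{2} + 15\right)} L = 9 \sqrt{L + \left(15 + L^{2}\right)} L = 9 \sqrt{15 + L + L^{2}} L = 9 L \sqrt{15 + L + L^{2}}$)
$- J{\left(\left(-1\right) 6 \cdot 3 \right)} = - 9 \left(-1\right) 6 \cdot 3 \sqrt{15 + \left(-1\right) 6 \cdot 3 + \left(\left(-1\right) 6 \cdot 3\right)^{2}} = - 9 \left(\left(-6\right) 3\right) \sqrt{15 - 18 + \left(\left(-6\right) 3\right)^{2}} = - 9 \left(-18\right) \sqrt{15 - 18 + \left(-18\right)^{2}} = - 9 \left(-18\right) \sqrt{15 - 18 + 324} = - 9 \left(-18\right) \sqrt{321} = - \left(-162\right) \sqrt{321} = 162 \sqrt{321}$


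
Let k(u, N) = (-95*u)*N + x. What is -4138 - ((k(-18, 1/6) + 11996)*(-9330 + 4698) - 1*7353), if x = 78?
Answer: 57250103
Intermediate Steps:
k(u, N) = 78 - 95*N*u (k(u, N) = (-95*u)*N + 78 = -95*N*u + 78 = 78 - 95*N*u)
-4138 - ((k(-18, 1/6) + 11996)*(-9330 + 4698) - 1*7353) = -4138 - (((78 - 95*(-18)/6) + 11996)*(-9330 + 4698) - 1*7353) = -4138 - (((78 - 95*⅙*(-18)) + 11996)*(-4632) - 7353) = -4138 - (((78 + 285) + 11996)*(-4632) - 7353) = -4138 - ((363 + 11996)*(-4632) - 7353) = -4138 - (12359*(-4632) - 7353) = -4138 - (-57246888 - 7353) = -4138 - 1*(-57254241) = -4138 + 57254241 = 57250103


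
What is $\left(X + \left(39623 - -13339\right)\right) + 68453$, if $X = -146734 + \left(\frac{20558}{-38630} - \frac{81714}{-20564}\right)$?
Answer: $- \frac{5027589674493}{198596830} \approx -25316.0$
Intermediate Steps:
$X = - \frac{29140223788943}{198596830}$ ($X = -146734 + \left(20558 \left(- \frac{1}{38630}\right) - - \frac{40857}{10282}\right) = -146734 + \left(- \frac{10279}{19315} + \frac{40857}{10282}\right) = -146734 + \frac{683464277}{198596830} = - \frac{29140223788943}{198596830} \approx -1.4673 \cdot 10^{5}$)
$\left(X + \left(39623 - -13339\right)\right) + 68453 = \left(- \frac{29140223788943}{198596830} + \left(39623 - -13339\right)\right) + 68453 = \left(- \frac{29140223788943}{198596830} + \left(39623 + 13339\right)\right) + 68453 = \left(- \frac{29140223788943}{198596830} + 52962\right) + 68453 = - \frac{18622138478483}{198596830} + 68453 = - \frac{5027589674493}{198596830}$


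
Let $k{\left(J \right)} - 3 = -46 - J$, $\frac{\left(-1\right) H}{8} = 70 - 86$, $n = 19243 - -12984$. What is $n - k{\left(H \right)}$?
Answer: $32398$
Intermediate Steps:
$n = 32227$ ($n = 19243 + 12984 = 32227$)
$H = 128$ ($H = - 8 \left(70 - 86\right) = \left(-8\right) \left(-16\right) = 128$)
$k{\left(J \right)} = -43 - J$ ($k{\left(J \right)} = 3 - \left(46 + J\right) = -43 - J$)
$n - k{\left(H \right)} = 32227 - \left(-43 - 128\right) = 32227 - -171 = 32227 + 171 = 32398$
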